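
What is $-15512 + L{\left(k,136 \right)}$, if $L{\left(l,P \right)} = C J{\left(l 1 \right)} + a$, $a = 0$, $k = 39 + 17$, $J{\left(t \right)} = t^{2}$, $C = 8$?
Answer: $9576$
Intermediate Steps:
$k = 56$
$L{\left(l,P \right)} = 8 l^{2}$ ($L{\left(l,P \right)} = 8 \left(l 1\right)^{2} + 0 = 8 l^{2} + 0 = 8 l^{2}$)
$-15512 + L{\left(k,136 \right)} = -15512 + 8 \cdot 56^{2} = -15512 + 8 \cdot 3136 = -15512 + 25088 = 9576$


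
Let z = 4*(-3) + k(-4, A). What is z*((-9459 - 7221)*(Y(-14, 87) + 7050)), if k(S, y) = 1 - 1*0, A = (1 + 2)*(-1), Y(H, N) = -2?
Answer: 1293167040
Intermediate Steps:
A = -3 (A = 3*(-1) = -3)
k(S, y) = 1 (k(S, y) = 1 + 0 = 1)
z = -11 (z = 4*(-3) + 1 = -12 + 1 = -11)
z*((-9459 - 7221)*(Y(-14, 87) + 7050)) = -11*(-9459 - 7221)*(-2 + 7050) = -(-183480)*7048 = -11*(-117560640) = 1293167040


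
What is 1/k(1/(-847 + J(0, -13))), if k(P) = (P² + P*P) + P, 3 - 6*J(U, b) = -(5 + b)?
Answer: -25877569/30450 ≈ -849.84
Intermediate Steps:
J(U, b) = 4/3 + b/6 (J(U, b) = ½ - (-1)*(5 + b)/6 = ½ - (-5 - b)/6 = ½ + (⅚ + b/6) = 4/3 + b/6)
k(P) = P + 2*P² (k(P) = (P² + P²) + P = 2*P² + P = P + 2*P²)
1/k(1/(-847 + J(0, -13))) = 1/((1 + 2/(-847 + (4/3 + (⅙)*(-13))))/(-847 + (4/3 + (⅙)*(-13)))) = 1/((1 + 2/(-847 + (4/3 - 13/6)))/(-847 + (4/3 - 13/6))) = 1/((1 + 2/(-847 - ⅚))/(-847 - ⅚)) = 1/((1 + 2/(-5087/6))/(-5087/6)) = 1/(-6*(1 + 2*(-6/5087))/5087) = 1/(-6*(1 - 12/5087)/5087) = 1/(-6/5087*5075/5087) = 1/(-30450/25877569) = -25877569/30450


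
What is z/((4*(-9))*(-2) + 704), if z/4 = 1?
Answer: 1/194 ≈ 0.0051546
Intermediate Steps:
z = 4 (z = 4*1 = 4)
z/((4*(-9))*(-2) + 704) = 4/((4*(-9))*(-2) + 704) = 4/(-36*(-2) + 704) = 4/(72 + 704) = 4/776 = (1/776)*4 = 1/194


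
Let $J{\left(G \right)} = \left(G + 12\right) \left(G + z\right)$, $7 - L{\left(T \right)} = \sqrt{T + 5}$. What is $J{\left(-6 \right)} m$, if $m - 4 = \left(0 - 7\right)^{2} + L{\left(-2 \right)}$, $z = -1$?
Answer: $-2520 + 42 \sqrt{3} \approx -2447.3$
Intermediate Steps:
$L{\left(T \right)} = 7 - \sqrt{5 + T}$ ($L{\left(T \right)} = 7 - \sqrt{T + 5} = 7 - \sqrt{5 + T}$)
$J{\left(G \right)} = \left(-1 + G\right) \left(12 + G\right)$ ($J{\left(G \right)} = \left(G + 12\right) \left(G - 1\right) = \left(12 + G\right) \left(-1 + G\right) = \left(-1 + G\right) \left(12 + G\right)$)
$m = 60 - \sqrt{3}$ ($m = 4 + \left(\left(0 - 7\right)^{2} + \left(7 - \sqrt{5 - 2}\right)\right) = 4 + \left(\left(-7\right)^{2} + \left(7 - \sqrt{3}\right)\right) = 4 + \left(49 + \left(7 - \sqrt{3}\right)\right) = 4 + \left(56 - \sqrt{3}\right) = 60 - \sqrt{3} \approx 58.268$)
$J{\left(-6 \right)} m = \left(-12 + \left(-6\right)^{2} + 11 \left(-6\right)\right) \left(60 - \sqrt{3}\right) = \left(-12 + 36 - 66\right) \left(60 - \sqrt{3}\right) = - 42 \left(60 - \sqrt{3}\right) = -2520 + 42 \sqrt{3}$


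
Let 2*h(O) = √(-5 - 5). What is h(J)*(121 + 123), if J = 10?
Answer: 122*I*√10 ≈ 385.8*I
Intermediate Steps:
h(O) = I*√10/2 (h(O) = √(-5 - 5)/2 = √(-10)/2 = (I*√10)/2 = I*√10/2)
h(J)*(121 + 123) = (I*√10/2)*(121 + 123) = (I*√10/2)*244 = 122*I*√10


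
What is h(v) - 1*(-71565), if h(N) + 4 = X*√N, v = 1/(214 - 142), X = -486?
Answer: 71561 - 81*√2/2 ≈ 71504.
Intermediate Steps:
v = 1/72 ≈ 0.013889
h(N) = -4 - 486*√N
h(v) - 1*(-71565) = (-4 - 81*√2/2) - 1*(-71565) = (-4 - 81*√2/2) + 71565 = 71561 - 81*√2/2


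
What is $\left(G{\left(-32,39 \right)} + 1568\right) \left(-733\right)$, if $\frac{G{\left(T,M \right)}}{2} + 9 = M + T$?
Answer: $-1146412$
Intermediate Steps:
$G{\left(T,M \right)} = -18 + 2 M + 2 T$ ($G{\left(T,M \right)} = -18 + 2 \left(M + T\right) = -18 + \left(2 M + 2 T\right) = -18 + 2 M + 2 T$)
$\left(G{\left(-32,39 \right)} + 1568\right) \left(-733\right) = \left(\left(-18 + 2 \cdot 39 + 2 \left(-32\right)\right) + 1568\right) \left(-733\right) = \left(\left(-18 + 78 - 64\right) + 1568\right) \left(-733\right) = \left(-4 + 1568\right) \left(-733\right) = 1564 \left(-733\right) = -1146412$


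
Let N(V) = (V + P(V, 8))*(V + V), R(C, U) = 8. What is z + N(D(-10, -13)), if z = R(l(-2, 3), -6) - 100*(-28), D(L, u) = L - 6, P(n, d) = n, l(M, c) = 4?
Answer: 3832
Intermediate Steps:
D(L, u) = -6 + L
N(V) = 4*V**2 (N(V) = (V + V)*(V + V) = (2*V)*(2*V) = 4*V**2)
z = 2808 (z = 8 - 100*(-28) = 8 + 2800 = 2808)
z + N(D(-10, -13)) = 2808 + 4*(-6 - 10)**2 = 2808 + 4*(-16)**2 = 2808 + 4*256 = 2808 + 1024 = 3832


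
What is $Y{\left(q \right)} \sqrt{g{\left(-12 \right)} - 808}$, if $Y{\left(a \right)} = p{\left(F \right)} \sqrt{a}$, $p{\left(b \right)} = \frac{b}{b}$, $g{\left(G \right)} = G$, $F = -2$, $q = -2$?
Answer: $- 2 \sqrt{410} \approx -40.497$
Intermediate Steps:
$p{\left(b \right)} = 1$
$Y{\left(a \right)} = \sqrt{a}$ ($Y{\left(a \right)} = 1 \sqrt{a} = \sqrt{a}$)
$Y{\left(q \right)} \sqrt{g{\left(-12 \right)} - 808} = \sqrt{-2} \sqrt{-12 - 808} = i \sqrt{2} \sqrt{-820} = i \sqrt{2} \cdot 2 i \sqrt{205} = - 2 \sqrt{410}$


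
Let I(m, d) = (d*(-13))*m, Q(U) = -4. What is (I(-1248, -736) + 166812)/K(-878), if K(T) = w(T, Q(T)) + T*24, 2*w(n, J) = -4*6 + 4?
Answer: 5887026/10541 ≈ 558.49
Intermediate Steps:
I(m, d) = -13*d*m (I(m, d) = (-13*d)*m = -13*d*m)
w(n, J) = -10 (w(n, J) = (-4*6 + 4)/2 = (-24 + 4)/2 = (1/2)*(-20) = -10)
K(T) = -10 + 24*T (K(T) = -10 + T*24 = -10 + 24*T)
(I(-1248, -736) + 166812)/K(-878) = (-13*(-736)*(-1248) + 166812)/(-10 + 24*(-878)) = (-11940864 + 166812)/(-10 - 21072) = -11774052/(-21082) = -11774052*(-1/21082) = 5887026/10541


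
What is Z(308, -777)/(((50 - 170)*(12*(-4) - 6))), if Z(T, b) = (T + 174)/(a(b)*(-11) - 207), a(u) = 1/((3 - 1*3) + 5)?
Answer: -241/677808 ≈ -0.00035556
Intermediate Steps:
a(u) = 1/5 (a(u) = 1/((3 - 3) + 5) = 1/(0 + 5) = 1/5)
Z(T, b) = -435/523 - 5*T/1046 (Z(T, b) = (T + 174)/((1/5)*(-11) - 207) = (174 + T)/(-11/5 - 207) = (174 + T)/(-1046/5) = (174 + T)*(-5/1046) = -435/523 - 5*T/1046)
Z(308, -777)/(((50 - 170)*(12*(-4) - 6))) = (-435/523 - 5/1046*308)/(((50 - 170)*(12*(-4) - 6))) = (-435/523 - 770/523)/((-120*(-48 - 6))) = -1205/(523*((-120*(-54)))) = -1205/523/6480 = -1205/523*1/6480 = -241/677808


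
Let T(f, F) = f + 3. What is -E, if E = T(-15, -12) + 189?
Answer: -177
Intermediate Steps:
T(f, F) = 3 + f
E = 177 (E = (3 - 15) + 189 = -12 + 189 = 177)
-E = -1*177 = -177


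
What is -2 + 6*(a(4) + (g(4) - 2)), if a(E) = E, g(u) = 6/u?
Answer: 19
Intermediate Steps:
-2 + 6*(a(4) + (g(4) - 2)) = -2 + 6*(4 + (6/4 - 2)) = -2 + 6*(4 + (6*(¼) - 2)) = -2 + 6*(4 + (3/2 - 2)) = -2 + 6*(4 - ½) = -2 + 6*(7/2) = -2 + 21 = 19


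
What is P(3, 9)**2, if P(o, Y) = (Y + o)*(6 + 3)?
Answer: 11664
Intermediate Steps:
P(o, Y) = 9*Y + 9*o (P(o, Y) = (Y + o)*9 = 9*Y + 9*o)
P(3, 9)**2 = (9*9 + 9*3)**2 = (81 + 27)**2 = 108**2 = 11664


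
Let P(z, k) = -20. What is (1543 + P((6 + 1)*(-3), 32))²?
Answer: 2319529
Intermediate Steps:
(1543 + P((6 + 1)*(-3), 32))² = (1543 - 20)² = 1523² = 2319529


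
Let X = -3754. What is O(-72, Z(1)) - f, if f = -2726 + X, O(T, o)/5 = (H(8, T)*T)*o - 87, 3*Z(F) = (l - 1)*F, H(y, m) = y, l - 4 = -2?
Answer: 5085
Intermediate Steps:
l = 2 (l = 4 - 2 = 2)
Z(F) = F/3 (Z(F) = ((2 - 1)*F)/3 = (1*F)/3 = F/3)
O(T, o) = -435 + 40*T*o (O(T, o) = 5*((8*T)*o - 87) = 5*(8*T*o - 87) = 5*(-87 + 8*T*o) = -435 + 40*T*o)
f = -6480 (f = -2726 - 3754 = -6480)
O(-72, Z(1)) - f = (-435 + 40*(-72)*((⅓)*1)) - 1*(-6480) = (-435 + 40*(-72)*(⅓)) + 6480 = (-435 - 960) + 6480 = -1395 + 6480 = 5085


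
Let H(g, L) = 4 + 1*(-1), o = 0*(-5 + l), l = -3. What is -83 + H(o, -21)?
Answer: -80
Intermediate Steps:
o = 0 (o = 0*(-5 - 3) = 0*(-8) = 0)
H(g, L) = 3 (H(g, L) = 4 - 1 = 3)
-83 + H(o, -21) = -83 + 3 = -80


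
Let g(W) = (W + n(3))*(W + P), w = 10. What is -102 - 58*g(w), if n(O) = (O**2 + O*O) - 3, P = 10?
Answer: -29102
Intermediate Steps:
n(O) = -3 + 2*O**2 (n(O) = (O**2 + O**2) - 3 = 2*O**2 - 3 = -3 + 2*O**2)
g(W) = (10 + W)*(15 + W) (g(W) = (W + (-3 + 2*3**2))*(W + 10) = (W + (-3 + 2*9))*(10 + W) = (W + (-3 + 18))*(10 + W) = (W + 15)*(10 + W) = (15 + W)*(10 + W) = (10 + W)*(15 + W))
-102 - 58*g(w) = -102 - 58*(150 + 10**2 + 25*10) = -102 - 58*(150 + 100 + 250) = -102 - 58*500 = -102 - 29000 = -29102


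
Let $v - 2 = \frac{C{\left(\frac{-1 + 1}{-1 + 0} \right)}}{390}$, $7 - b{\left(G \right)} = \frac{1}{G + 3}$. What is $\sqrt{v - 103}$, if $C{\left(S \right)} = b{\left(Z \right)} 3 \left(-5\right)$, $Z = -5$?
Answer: $\frac{i \sqrt{68471}}{26} \approx 10.064 i$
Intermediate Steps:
$b{\left(G \right)} = 7 - \frac{1}{3 + G}$ ($b{\left(G \right)} = 7 - \frac{1}{G + 3} = 7 - \frac{1}{3 + G}$)
$C{\left(S \right)} = - \frac{225}{2}$ ($C{\left(S \right)} = \frac{20 + 7 \left(-5\right)}{3 - 5} \cdot 3 \left(-5\right) = \frac{20 - 35}{-2} \cdot 3 \left(-5\right) = \left(- \frac{1}{2}\right) \left(-15\right) 3 \left(-5\right) = \frac{15}{2} \cdot 3 \left(-5\right) = \frac{45}{2} \left(-5\right) = - \frac{225}{2}$)
$v = \frac{89}{52}$ ($v = 2 - \frac{225}{2 \cdot 390} = 2 - \frac{15}{52} = \frac{89}{52} \approx 1.7115$)
$\sqrt{v - 103} = \sqrt{\frac{89}{52} - 103} = \sqrt{- \frac{5267}{52}} = \frac{i \sqrt{68471}}{26}$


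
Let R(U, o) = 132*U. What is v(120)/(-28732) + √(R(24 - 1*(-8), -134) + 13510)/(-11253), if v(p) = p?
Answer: -30/7183 - √17734/11253 ≈ -0.016011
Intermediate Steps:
v(120)/(-28732) + √(R(24 - 1*(-8), -134) + 13510)/(-11253) = 120/(-28732) + √(132*(24 - 1*(-8)) + 13510)/(-11253) = 120*(-1/28732) + √(132*(24 + 8) + 13510)*(-1/11253) = -30/7183 + √(132*32 + 13510)*(-1/11253) = -30/7183 + √(4224 + 13510)*(-1/11253) = -30/7183 + √17734*(-1/11253) = -30/7183 - √17734/11253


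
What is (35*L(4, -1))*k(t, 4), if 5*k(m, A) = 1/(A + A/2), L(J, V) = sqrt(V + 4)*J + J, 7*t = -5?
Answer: 14/3 + 14*sqrt(3)/3 ≈ 12.750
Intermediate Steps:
t = -5/7 (t = (1/7)*(-5) = -5/7 ≈ -0.71429)
L(J, V) = J + J*sqrt(4 + V) (L(J, V) = sqrt(4 + V)*J + J = J*sqrt(4 + V) + J = J + J*sqrt(4 + V))
k(m, A) = 2/(15*A) (k(m, A) = 1/(5*(A + A/2)) = 1/(5*((3*A/2))) = (2/(3*A))/5 = 2/(15*A))
(35*L(4, -1))*k(t, 4) = (35*(4*(1 + sqrt(4 - 1))))*((2/15)/4) = (35*(4*(1 + sqrt(3))))*((2/15)*(1/4)) = (35*(4 + 4*sqrt(3)))*(1/30) = (140 + 140*sqrt(3))*(1/30) = 14/3 + 14*sqrt(3)/3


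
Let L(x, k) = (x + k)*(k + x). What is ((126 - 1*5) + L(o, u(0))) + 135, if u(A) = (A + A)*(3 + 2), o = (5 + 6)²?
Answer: 14897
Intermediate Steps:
o = 121 (o = 11² = 121)
u(A) = 10*A (u(A) = (2*A)*5 = 10*A)
L(x, k) = (k + x)² (L(x, k) = (k + x)*(k + x) = (k + x)²)
((126 - 1*5) + L(o, u(0))) + 135 = ((126 - 1*5) + (10*0 + 121)²) + 135 = ((126 - 5) + (0 + 121)²) + 135 = (121 + 121²) + 135 = (121 + 14641) + 135 = 14762 + 135 = 14897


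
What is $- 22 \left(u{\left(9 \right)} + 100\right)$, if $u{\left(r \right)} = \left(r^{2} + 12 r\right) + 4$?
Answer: $-6446$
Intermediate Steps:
$u{\left(r \right)} = 4 + r^{2} + 12 r$
$- 22 \left(u{\left(9 \right)} + 100\right) = - 22 \left(\left(4 + 9^{2} + 12 \cdot 9\right) + 100\right) = - 22 \left(\left(4 + 81 + 108\right) + 100\right) = - 22 \left(193 + 100\right) = \left(-22\right) 293 = -6446$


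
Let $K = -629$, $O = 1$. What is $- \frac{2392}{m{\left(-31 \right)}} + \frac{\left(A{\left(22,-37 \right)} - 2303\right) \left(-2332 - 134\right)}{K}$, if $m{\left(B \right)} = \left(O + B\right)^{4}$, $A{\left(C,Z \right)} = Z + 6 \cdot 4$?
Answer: $- \frac{578264858071}{63686250} \approx -9079.9$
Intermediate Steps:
$A{\left(C,Z \right)} = 24 + Z$ ($A{\left(C,Z \right)} = Z + 24 = 24 + Z$)
$m{\left(B \right)} = \left(1 + B\right)^{4}$
$- \frac{2392}{m{\left(-31 \right)}} + \frac{\left(A{\left(22,-37 \right)} - 2303\right) \left(-2332 - 134\right)}{K} = - \frac{2392}{\left(1 - 31\right)^{4}} + \frac{\left(\left(24 - 37\right) - 2303\right) \left(-2332 - 134\right)}{-629} = - \frac{2392}{\left(-30\right)^{4}} + \left(-13 - 2303\right) \left(-2466\right) \left(- \frac{1}{629}\right) = - \frac{2392}{810000} + \left(-2316\right) \left(-2466\right) \left(- \frac{1}{629}\right) = \left(-2392\right) \frac{1}{810000} + 5711256 \left(- \frac{1}{629}\right) = - \frac{299}{101250} - \frac{5711256}{629} = - \frac{578264858071}{63686250}$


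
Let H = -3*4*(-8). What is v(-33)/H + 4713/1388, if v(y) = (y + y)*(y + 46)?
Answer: -30769/5552 ≈ -5.5420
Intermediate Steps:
H = 96 (H = -12*(-8) = 96)
v(y) = 2*y*(46 + y) (v(y) = (2*y)*(46 + y) = 2*y*(46 + y))
v(-33)/H + 4713/1388 = (2*(-33)*(46 - 33))/96 + 4713/1388 = (2*(-33)*13)*(1/96) + 4713*(1/1388) = -858*1/96 + 4713/1388 = -143/16 + 4713/1388 = -30769/5552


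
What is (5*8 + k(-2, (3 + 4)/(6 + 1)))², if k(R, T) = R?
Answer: 1444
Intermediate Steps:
(5*8 + k(-2, (3 + 4)/(6 + 1)))² = (5*8 - 2)² = (40 - 2)² = 38² = 1444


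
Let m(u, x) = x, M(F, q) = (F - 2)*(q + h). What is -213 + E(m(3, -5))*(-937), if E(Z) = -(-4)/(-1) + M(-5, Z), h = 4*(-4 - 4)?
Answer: -239148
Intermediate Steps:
h = -32 (h = 4*(-8) = -32)
M(F, q) = (-32 + q)*(-2 + F) (M(F, q) = (F - 2)*(q - 32) = (-2 + F)*(-32 + q) = (-32 + q)*(-2 + F))
E(Z) = 220 - 7*Z (E(Z) = -(-4)/(-1) + (64 - 32*(-5) - 2*Z - 5*Z) = -(-4)*(-1) + (64 + 160 - 2*Z - 5*Z) = -4*1 + (224 - 7*Z) = -4 + (224 - 7*Z) = 220 - 7*Z)
-213 + E(m(3, -5))*(-937) = -213 + (220 - 7*(-5))*(-937) = -213 + (220 + 35)*(-937) = -213 + 255*(-937) = -213 - 238935 = -239148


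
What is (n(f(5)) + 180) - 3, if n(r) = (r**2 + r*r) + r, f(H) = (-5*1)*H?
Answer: 1402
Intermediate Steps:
f(H) = -5*H
n(r) = r + 2*r**2 (n(r) = (r**2 + r**2) + r = 2*r**2 + r = r + 2*r**2)
(n(f(5)) + 180) - 3 = ((-5*5)*(1 + 2*(-5*5)) + 180) - 3 = (-25*(1 + 2*(-25)) + 180) - 3 = (-25*(1 - 50) + 180) - 3 = (-25*(-49) + 180) - 3 = (1225 + 180) - 3 = 1405 - 3 = 1402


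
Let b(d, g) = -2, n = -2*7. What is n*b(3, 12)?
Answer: 28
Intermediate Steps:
n = -14
n*b(3, 12) = -14*(-2) = 28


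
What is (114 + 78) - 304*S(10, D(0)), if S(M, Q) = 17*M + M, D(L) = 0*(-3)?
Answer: -54528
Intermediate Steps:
D(L) = 0
S(M, Q) = 18*M
(114 + 78) - 304*S(10, D(0)) = (114 + 78) - 5472*10 = 192 - 304*180 = 192 - 54720 = -54528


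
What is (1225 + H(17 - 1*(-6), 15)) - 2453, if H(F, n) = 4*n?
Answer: -1168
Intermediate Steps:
(1225 + H(17 - 1*(-6), 15)) - 2453 = (1225 + 4*15) - 2453 = (1225 + 60) - 2453 = 1285 - 2453 = -1168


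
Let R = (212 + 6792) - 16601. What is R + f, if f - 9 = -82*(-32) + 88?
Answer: -6876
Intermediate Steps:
f = 2721 (f = 9 + (-82*(-32) + 88) = 9 + (2624 + 88) = 9 + 2712 = 2721)
R = -9597 (R = 7004 - 16601 = -9597)
R + f = -9597 + 2721 = -6876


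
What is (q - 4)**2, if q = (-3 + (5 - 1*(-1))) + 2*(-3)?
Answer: 49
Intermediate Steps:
q = -3 (q = (-3 + (5 + 1)) - 6 = (-3 + 6) - 6 = 3 - 6 = -3)
(q - 4)**2 = (-3 - 4)**2 = (-7)**2 = 49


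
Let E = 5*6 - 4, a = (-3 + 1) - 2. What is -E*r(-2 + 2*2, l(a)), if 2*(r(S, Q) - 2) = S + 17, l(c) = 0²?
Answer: -299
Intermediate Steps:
a = -4 (a = -2 - 2 = -4)
l(c) = 0
r(S, Q) = 21/2 + S/2 (r(S, Q) = 2 + (S + 17)/2 = 2 + (17 + S)/2 = 2 + (17/2 + S/2) = 21/2 + S/2)
E = 26 (E = 30 - 4 = 26)
-E*r(-2 + 2*2, l(a)) = -26*(21/2 + (-2 + 2*2)/2) = -26*(21/2 + (-2 + 4)/2) = -26*(21/2 + (½)*2) = -26*(21/2 + 1) = -26*23/2 = -1*299 = -299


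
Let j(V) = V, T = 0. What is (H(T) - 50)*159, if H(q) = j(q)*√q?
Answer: -7950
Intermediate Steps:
H(q) = q^(3/2) (H(q) = q*√q = q^(3/2))
(H(T) - 50)*159 = (0^(3/2) - 50)*159 = (0 - 50)*159 = -50*159 = -7950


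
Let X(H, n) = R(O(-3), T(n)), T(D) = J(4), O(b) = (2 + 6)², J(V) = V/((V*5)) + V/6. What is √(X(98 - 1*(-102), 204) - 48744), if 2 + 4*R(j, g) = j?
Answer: I*√194914/2 ≈ 220.75*I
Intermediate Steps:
J(V) = ⅕ + V/6 (J(V) = V/((5*V)) + V*(⅙) = V*(1/(5*V)) + V/6 = ⅕ + V/6)
O(b) = 64 (O(b) = 8² = 64)
T(D) = 13/15 (T(D) = ⅕ + (⅙)*4 = ⅕ + ⅔ = 13/15)
R(j, g) = -½ + j/4
X(H, n) = 31/2 (X(H, n) = -½ + (¼)*64 = -½ + 16 = 31/2)
√(X(98 - 1*(-102), 204) - 48744) = √(31/2 - 48744) = √(-97457/2) = I*√194914/2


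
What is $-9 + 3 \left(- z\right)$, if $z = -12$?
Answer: $27$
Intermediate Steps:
$-9 + 3 \left(- z\right) = -9 + 3 \left(\left(-1\right) \left(-12\right)\right) = -9 + 3 \cdot 12 = -9 + 36 = 27$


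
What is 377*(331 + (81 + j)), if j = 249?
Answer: 249197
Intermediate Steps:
377*(331 + (81 + j)) = 377*(331 + (81 + 249)) = 377*(331 + 330) = 377*661 = 249197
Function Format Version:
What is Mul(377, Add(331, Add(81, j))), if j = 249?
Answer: 249197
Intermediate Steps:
Mul(377, Add(331, Add(81, j))) = Mul(377, Add(331, Add(81, 249))) = Mul(377, Add(331, 330)) = Mul(377, 661) = 249197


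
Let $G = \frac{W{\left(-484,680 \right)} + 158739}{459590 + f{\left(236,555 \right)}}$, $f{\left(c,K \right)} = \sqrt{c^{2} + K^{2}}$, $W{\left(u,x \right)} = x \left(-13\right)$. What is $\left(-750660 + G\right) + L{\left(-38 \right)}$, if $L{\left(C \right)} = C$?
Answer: $- \frac{158564317770025132}{211222604379} - \frac{149899 \sqrt{363721}}{211222604379} \approx -7.507 \cdot 10^{5}$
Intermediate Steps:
$W{\left(u,x \right)} = - 13 x$
$f{\left(c,K \right)} = \sqrt{K^{2} + c^{2}}$
$G = \frac{149899}{459590 + \sqrt{363721}}$ ($G = \frac{\left(-13\right) 680 + 158739}{459590 + \sqrt{555^{2} + 236^{2}}} = \frac{-8840 + 158739}{459590 + \sqrt{308025 + 55696}} = \frac{149899}{459590 + \sqrt{363721}} \approx 0.32573$)
$\left(-750660 + G\right) + L{\left(-38 \right)} = \left(-750660 + \left(\frac{68892081410}{211222604379} - \frac{149899 \sqrt{363721}}{211222604379}\right)\right) - 38 = \left(- \frac{158556291311058730}{211222604379} - \frac{149899 \sqrt{363721}}{211222604379}\right) - 38 = - \frac{158564317770025132}{211222604379} - \frac{149899 \sqrt{363721}}{211222604379}$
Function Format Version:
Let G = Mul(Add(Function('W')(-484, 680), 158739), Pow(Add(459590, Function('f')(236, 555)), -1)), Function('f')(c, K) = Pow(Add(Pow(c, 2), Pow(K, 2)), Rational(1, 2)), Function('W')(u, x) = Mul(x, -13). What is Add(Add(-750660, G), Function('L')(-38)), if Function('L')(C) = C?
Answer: Add(Rational(-158564317770025132, 211222604379), Mul(Rational(-149899, 211222604379), Pow(363721, Rational(1, 2)))) ≈ -7.5070e+5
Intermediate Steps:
Function('W')(u, x) = Mul(-13, x)
Function('f')(c, K) = Pow(Add(Pow(K, 2), Pow(c, 2)), Rational(1, 2))
G = Mul(149899, Pow(Add(459590, Pow(363721, Rational(1, 2))), -1)) (G = Mul(Add(Mul(-13, 680), 158739), Pow(Add(459590, Pow(Add(Pow(555, 2), Pow(236, 2)), Rational(1, 2))), -1)) = Mul(Add(-8840, 158739), Pow(Add(459590, Pow(Add(308025, 55696), Rational(1, 2))), -1)) = Mul(149899, Pow(Add(459590, Pow(363721, Rational(1, 2))), -1)) ≈ 0.32573)
Add(Add(-750660, G), Function('L')(-38)) = Add(Add(-750660, Add(Rational(68892081410, 211222604379), Mul(Rational(-149899, 211222604379), Pow(363721, Rational(1, 2))))), -38) = Add(Add(Rational(-158556291311058730, 211222604379), Mul(Rational(-149899, 211222604379), Pow(363721, Rational(1, 2)))), -38) = Add(Rational(-158564317770025132, 211222604379), Mul(Rational(-149899, 211222604379), Pow(363721, Rational(1, 2))))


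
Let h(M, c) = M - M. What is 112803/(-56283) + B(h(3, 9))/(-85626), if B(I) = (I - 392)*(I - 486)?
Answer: -377434381/89246077 ≈ -4.2291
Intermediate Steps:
h(M, c) = 0
B(I) = (-486 + I)*(-392 + I) (B(I) = (-392 + I)*(-486 + I) = (-486 + I)*(-392 + I))
112803/(-56283) + B(h(3, 9))/(-85626) = 112803/(-56283) + (190512 + 0² - 878*0)/(-85626) = 112803*(-1/56283) + (190512 + 0 + 0)*(-1/85626) = -37601/18761 + 190512*(-1/85626) = -37601/18761 - 10584/4757 = -377434381/89246077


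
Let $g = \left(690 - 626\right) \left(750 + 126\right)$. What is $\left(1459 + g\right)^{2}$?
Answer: $3308895529$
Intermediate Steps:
$g = 56064$ ($g = 64 \cdot 876 = 56064$)
$\left(1459 + g\right)^{2} = \left(1459 + 56064\right)^{2} = 57523^{2} = 3308895529$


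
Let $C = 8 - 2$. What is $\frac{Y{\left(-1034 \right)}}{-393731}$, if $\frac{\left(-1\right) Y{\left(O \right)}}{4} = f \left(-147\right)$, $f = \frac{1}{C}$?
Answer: $- \frac{98}{393731} \approx -0.0002489$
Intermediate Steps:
$C = 6$ ($C = 8 - 2 = 6$)
$f = \frac{1}{6} \approx 0.16667$
$Y{\left(O \right)} = 98$ ($Y{\left(O \right)} = - 4 \cdot \frac{1}{6} \left(-147\right) = \left(-4\right) \left(- \frac{49}{2}\right) = 98$)
$\frac{Y{\left(-1034 \right)}}{-393731} = \frac{98}{-393731} = 98 \left(- \frac{1}{393731}\right) = - \frac{98}{393731}$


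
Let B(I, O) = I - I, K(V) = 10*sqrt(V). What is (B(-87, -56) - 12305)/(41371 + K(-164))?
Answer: -509070155/1711576041 + 246100*I*sqrt(41)/1711576041 ≈ -0.29743 + 0.00092068*I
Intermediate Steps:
B(I, O) = 0
(B(-87, -56) - 12305)/(41371 + K(-164)) = (0 - 12305)/(41371 + 10*sqrt(-164)) = -12305/(41371 + 10*(2*I*sqrt(41))) = -12305/(41371 + 20*I*sqrt(41))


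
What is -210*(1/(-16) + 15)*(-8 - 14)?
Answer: 276045/4 ≈ 69011.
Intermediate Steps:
-210*(1/(-16) + 15)*(-8 - 14) = -210*(1*(-1/16) + 15)*(-22) = -210*(-1/16 + 15)*(-22) = -25095*(-22)/8 = -210*(-2629/8) = 276045/4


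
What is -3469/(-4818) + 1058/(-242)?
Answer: -193543/52998 ≈ -3.6519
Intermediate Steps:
-3469/(-4818) + 1058/(-242) = -3469*(-1/4818) + 1058*(-1/242) = 3469/4818 - 529/121 = -193543/52998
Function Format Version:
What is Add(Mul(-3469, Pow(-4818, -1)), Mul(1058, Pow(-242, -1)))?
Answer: Rational(-193543, 52998) ≈ -3.6519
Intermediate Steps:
Add(Mul(-3469, Pow(-4818, -1)), Mul(1058, Pow(-242, -1))) = Add(Mul(-3469, Rational(-1, 4818)), Mul(1058, Rational(-1, 242))) = Add(Rational(3469, 4818), Rational(-529, 121)) = Rational(-193543, 52998)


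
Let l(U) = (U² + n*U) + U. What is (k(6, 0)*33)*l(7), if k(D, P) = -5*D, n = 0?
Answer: -55440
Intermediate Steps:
l(U) = U + U² (l(U) = (U² + 0*U) + U = (U² + 0) + U = U² + U = U + U²)
(k(6, 0)*33)*l(7) = (-5*6*33)*(7*(1 + 7)) = (-30*33)*(7*8) = -990*56 = -55440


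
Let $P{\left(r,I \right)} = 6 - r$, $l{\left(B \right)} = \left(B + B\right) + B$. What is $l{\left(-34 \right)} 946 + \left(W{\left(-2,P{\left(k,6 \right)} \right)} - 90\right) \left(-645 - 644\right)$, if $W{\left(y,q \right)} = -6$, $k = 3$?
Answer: $27252$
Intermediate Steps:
$l{\left(B \right)} = 3 B$ ($l{\left(B \right)} = 2 B + B = 3 B$)
$l{\left(-34 \right)} 946 + \left(W{\left(-2,P{\left(k,6 \right)} \right)} - 90\right) \left(-645 - 644\right) = 3 \left(-34\right) 946 + \left(-6 - 90\right) \left(-645 - 644\right) = \left(-102\right) 946 - -123744 = -96492 + 123744 = 27252$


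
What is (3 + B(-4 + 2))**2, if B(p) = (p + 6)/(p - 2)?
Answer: 4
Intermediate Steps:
B(p) = (6 + p)/(-2 + p)
(3 + B(-4 + 2))**2 = (3 + (6 + (-4 + 2))/(-2 + (-4 + 2)))**2 = (3 + (6 - 2)/(-2 - 2))**2 = (3 + 4/(-4))**2 = (3 - 1/4*4)**2 = (3 - 1)**2 = 2**2 = 4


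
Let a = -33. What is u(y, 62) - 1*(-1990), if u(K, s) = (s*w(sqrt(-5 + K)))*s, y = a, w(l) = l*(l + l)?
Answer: -290154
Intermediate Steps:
w(l) = 2*l**2 (w(l) = l*(2*l) = 2*l**2)
y = -33
u(K, s) = s**2*(-10 + 2*K) (u(K, s) = (s*(2*(sqrt(-5 + K))**2))*s = (s*(2*(-5 + K)))*s = (s*(-10 + 2*K))*s = s**2*(-10 + 2*K))
u(y, 62) - 1*(-1990) = 2*62**2*(-5 - 33) - 1*(-1990) = 2*3844*(-38) + 1990 = -292144 + 1990 = -290154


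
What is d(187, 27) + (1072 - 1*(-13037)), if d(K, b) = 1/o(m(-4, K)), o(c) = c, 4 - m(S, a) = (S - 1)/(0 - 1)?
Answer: 14108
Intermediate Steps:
m(S, a) = 3 + S (m(S, a) = 4 - (S - 1)/(0 - 1) = 4 - (-1 + S)/(-1) = 4 - (-1 + S)*(-1) = 4 - (1 - S) = 4 + (-1 + S) = 3 + S)
d(K, b) = -1 (d(K, b) = 1/(3 - 4) = 1/(-1) = -1)
d(187, 27) + (1072 - 1*(-13037)) = -1 + (1072 - 1*(-13037)) = -1 + (1072 + 13037) = -1 + 14109 = 14108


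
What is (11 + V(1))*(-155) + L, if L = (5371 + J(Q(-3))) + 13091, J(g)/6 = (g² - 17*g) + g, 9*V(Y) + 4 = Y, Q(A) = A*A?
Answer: 49292/3 ≈ 16431.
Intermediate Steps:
Q(A) = A²
V(Y) = -4/9 + Y/9
J(g) = -96*g + 6*g² (J(g) = 6*((g² - 17*g) + g) = 6*(g² - 16*g) = -96*g + 6*g²)
L = 18084 (L = (5371 + 6*(-3)²*(-16 + (-3)²)) + 13091 = (5371 + 6*9*(-16 + 9)) + 13091 = (5371 + 6*9*(-7)) + 13091 = (5371 - 378) + 13091 = 4993 + 13091 = 18084)
(11 + V(1))*(-155) + L = (11 + (-4/9 + (⅑)*1))*(-155) + 18084 = (11 + (-4/9 + ⅑))*(-155) + 18084 = (11 - ⅓)*(-155) + 18084 = (32/3)*(-155) + 18084 = -4960/3 + 18084 = 49292/3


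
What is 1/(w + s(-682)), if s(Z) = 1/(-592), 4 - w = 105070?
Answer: -592/62199073 ≈ -9.5178e-6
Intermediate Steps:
w = -105066 (w = 4 - 1*105070 = 4 - 105070 = -105066)
s(Z) = -1/592
1/(w + s(-682)) = 1/(-105066 - 1/592) = 1/(-62199073/592) = -592/62199073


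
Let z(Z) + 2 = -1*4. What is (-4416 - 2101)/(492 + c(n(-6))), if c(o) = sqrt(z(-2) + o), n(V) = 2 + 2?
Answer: -1603182/121033 + 6517*I*sqrt(2)/242066 ≈ -13.246 + 0.038074*I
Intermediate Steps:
z(Z) = -6 (z(Z) = -2 - 1*4 = -2 - 4 = -6)
n(V) = 4
c(o) = sqrt(-6 + o)
(-4416 - 2101)/(492 + c(n(-6))) = (-4416 - 2101)/(492 + sqrt(-6 + 4)) = -6517/(492 + sqrt(-2)) = -6517/(492 + I*sqrt(2))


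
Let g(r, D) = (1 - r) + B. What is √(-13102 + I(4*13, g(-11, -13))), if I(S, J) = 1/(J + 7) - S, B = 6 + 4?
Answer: 21*I*√25085/29 ≈ 114.69*I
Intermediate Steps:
B = 10
g(r, D) = 11 - r (g(r, D) = (1 - r) + 10 = 11 - r)
I(S, J) = 1/(7 + J) - S
√(-13102 + I(4*13, g(-11, -13))) = √(-13102 + (1 - 28*13 - (11 - 1*(-11))*4*13)/(7 + (11 - 1*(-11)))) = √(-13102 + (1 - 7*52 - 1*(11 + 11)*52)/(7 + (11 + 11))) = √(-13102 + (1 - 364 - 1*22*52)/(7 + 22)) = √(-13102 + (1 - 364 - 1144)/29) = √(-13102 + (1/29)*(-1507)) = √(-13102 - 1507/29) = √(-381465/29) = 21*I*√25085/29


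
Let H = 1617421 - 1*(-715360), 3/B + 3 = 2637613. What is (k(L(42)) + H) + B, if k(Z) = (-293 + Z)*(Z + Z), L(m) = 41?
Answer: 6098462920373/2637610 ≈ 2.3121e+6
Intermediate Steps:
B = 3/2637610 (B = 3/(-3 + 2637613) = 3/2637610 ≈ 1.1374e-6)
k(Z) = 2*Z*(-293 + Z) (k(Z) = (-293 + Z)*(2*Z) = 2*Z*(-293 + Z))
H = 2332781 (H = 1617421 + 715360 = 2332781)
(k(L(42)) + H) + B = (2*41*(-293 + 41) + 2332781) + 3/2637610 = (2*41*(-252) + 2332781) + 3/2637610 = (-20664 + 2332781) + 3/2637610 = 2312117 + 3/2637610 = 6098462920373/2637610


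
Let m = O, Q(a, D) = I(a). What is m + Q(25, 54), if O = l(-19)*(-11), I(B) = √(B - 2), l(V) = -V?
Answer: -209 + √23 ≈ -204.20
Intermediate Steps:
I(B) = √(-2 + B)
O = -209 (O = -1*(-19)*(-11) = 19*(-11) = -209)
Q(a, D) = √(-2 + a)
m = -209
m + Q(25, 54) = -209 + √(-2 + 25) = -209 + √23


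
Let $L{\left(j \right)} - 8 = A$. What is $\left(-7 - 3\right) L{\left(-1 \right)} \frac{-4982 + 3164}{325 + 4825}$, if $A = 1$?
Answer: $\frac{16362}{515} \approx 31.771$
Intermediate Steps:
$L{\left(j \right)} = 9$ ($L{\left(j \right)} = 8 + 1 = 9$)
$\left(-7 - 3\right) L{\left(-1 \right)} \frac{-4982 + 3164}{325 + 4825} = \left(-7 - 3\right) 9 \frac{-4982 + 3164}{325 + 4825} = \left(-10\right) 9 \left(- \frac{1818}{5150}\right) = - 90 \left(\left(-1818\right) \frac{1}{5150}\right) = \left(-90\right) \left(- \frac{909}{2575}\right) = \frac{16362}{515}$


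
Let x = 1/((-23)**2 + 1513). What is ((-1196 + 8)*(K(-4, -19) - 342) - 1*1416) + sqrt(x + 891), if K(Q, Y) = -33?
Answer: 444084 + sqrt(3715261766)/2042 ≈ 4.4411e+5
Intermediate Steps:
x = 1/2042 (x = 1/(529 + 1513) = 1/2042 ≈ 0.00048972)
((-1196 + 8)*(K(-4, -19) - 342) - 1*1416) + sqrt(x + 891) = ((-1196 + 8)*(-33 - 342) - 1*1416) + sqrt(1/2042 + 891) = (-1188*(-375) - 1416) + sqrt(1819423/2042) = (445500 - 1416) + sqrt(3715261766)/2042 = 444084 + sqrt(3715261766)/2042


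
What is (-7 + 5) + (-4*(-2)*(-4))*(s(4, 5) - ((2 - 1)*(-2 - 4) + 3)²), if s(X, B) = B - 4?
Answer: 254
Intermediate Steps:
s(X, B) = -4 + B
(-7 + 5) + (-4*(-2)*(-4))*(s(4, 5) - ((2 - 1)*(-2 - 4) + 3)²) = (-7 + 5) + (-4*(-2)*(-4))*((-4 + 5) - ((2 - 1)*(-2 - 4) + 3)²) = -2 + (8*(-4))*(1 - (1*(-6) + 3)²) = -2 - 32*(1 - (-6 + 3)²) = -2 - 32*(1 - 1*(-3)²) = -2 - 32*(1 - 1*9) = -2 - 32*(1 - 9) = -2 - 32*(-8) = -2 + 256 = 254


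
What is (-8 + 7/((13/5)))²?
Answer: 4761/169 ≈ 28.172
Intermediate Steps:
(-8 + 7/((13/5)))² = (-8 + 7/((13*(⅕))))² = (-8 + 7/(13/5))² = (-8 + 7*(5/13))² = (-8 + 35/13)² = (-69/13)² = 4761/169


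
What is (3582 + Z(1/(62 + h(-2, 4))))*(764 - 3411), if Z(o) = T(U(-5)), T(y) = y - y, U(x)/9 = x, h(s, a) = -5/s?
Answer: -9481554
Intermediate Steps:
U(x) = 9*x
T(y) = 0
Z(o) = 0
(3582 + Z(1/(62 + h(-2, 4))))*(764 - 3411) = (3582 + 0)*(764 - 3411) = 3582*(-2647) = -9481554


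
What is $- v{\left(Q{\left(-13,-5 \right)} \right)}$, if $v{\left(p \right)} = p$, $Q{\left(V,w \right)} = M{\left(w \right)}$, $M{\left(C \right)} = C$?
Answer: $5$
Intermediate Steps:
$Q{\left(V,w \right)} = w$
$- v{\left(Q{\left(-13,-5 \right)} \right)} = \left(-1\right) \left(-5\right) = 5$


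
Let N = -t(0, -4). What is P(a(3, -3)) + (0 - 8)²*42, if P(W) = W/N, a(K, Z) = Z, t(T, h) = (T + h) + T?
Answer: 10749/4 ≈ 2687.3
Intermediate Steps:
t(T, h) = h + 2*T
N = 4 (N = -(-4 + 2*0) = -(-4 + 0) = -1*(-4) = 4)
P(W) = W/4
P(a(3, -3)) + (0 - 8)²*42 = (¼)*(-3) + (0 - 8)²*42 = -¾ + (-8)²*42 = -¾ + 64*42 = -¾ + 2688 = 10749/4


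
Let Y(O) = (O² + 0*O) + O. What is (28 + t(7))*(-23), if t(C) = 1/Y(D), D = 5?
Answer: -19343/30 ≈ -644.77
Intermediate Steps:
Y(O) = O + O² (Y(O) = (O² + 0) + O = O² + O = O + O²)
t(C) = 1/30 (t(C) = 1/(5*(1 + 5)) = 1/(5*6) = 1/30)
(28 + t(7))*(-23) = (28 + 1/30)*(-23) = (841/30)*(-23) = -19343/30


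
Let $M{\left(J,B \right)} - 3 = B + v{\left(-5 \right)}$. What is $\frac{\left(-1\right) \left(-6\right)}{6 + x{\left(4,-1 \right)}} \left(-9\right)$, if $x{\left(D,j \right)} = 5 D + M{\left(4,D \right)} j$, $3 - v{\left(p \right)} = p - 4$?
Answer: $- \frac{54}{7} \approx -7.7143$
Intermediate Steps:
$v{\left(p \right)} = 7 - p$ ($v{\left(p \right)} = 3 - \left(p - 4\right) = 3 - \left(-4 + p\right) = 7 - p$)
$M{\left(J,B \right)} = 15 + B$ ($M{\left(J,B \right)} = 3 + \left(B + \left(7 - -5\right)\right) = 3 + \left(B + \left(7 + 5\right)\right) = 3 + \left(B + 12\right) = 3 + \left(12 + B\right) = 15 + B$)
$x{\left(D,j \right)} = 5 D + j \left(15 + D\right)$ ($x{\left(D,j \right)} = 5 D + \left(15 + D\right) j = 5 D + j \left(15 + D\right)$)
$\frac{\left(-1\right) \left(-6\right)}{6 + x{\left(4,-1 \right)}} \left(-9\right) = \frac{\left(-1\right) \left(-6\right)}{6 + \left(5 \cdot 4 - \left(15 + 4\right)\right)} \left(-9\right) = \frac{6}{6 + \left(20 - 19\right)} \left(-9\right) = \frac{6}{6 + 1} \left(-9\right) = \frac{6}{7} \left(-9\right) = - \frac{54}{7}$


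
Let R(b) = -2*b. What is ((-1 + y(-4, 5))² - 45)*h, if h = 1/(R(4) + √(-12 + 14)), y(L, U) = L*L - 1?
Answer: -604/31 - 151*√2/62 ≈ -22.928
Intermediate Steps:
y(L, U) = -1 + L² (y(L, U) = L² - 1 = -1 + L²)
h = 1/(-8 + √2) (h = 1/(-2*4 + √(-12 + 14)) = 1/(-8 + √2) ≈ -0.15184)
((-1 + y(-4, 5))² - 45)*h = ((-1 + (-1 + (-4)²))² - 45)*(-4/31 - √2/62) = ((-1 + (-1 + 16))² - 45)*(-4/31 - √2/62) = ((-1 + 15)² - 45)*(-4/31 - √2/62) = (14² - 45)*(-4/31 - √2/62) = (196 - 45)*(-4/31 - √2/62) = 151*(-4/31 - √2/62) = -604/31 - 151*√2/62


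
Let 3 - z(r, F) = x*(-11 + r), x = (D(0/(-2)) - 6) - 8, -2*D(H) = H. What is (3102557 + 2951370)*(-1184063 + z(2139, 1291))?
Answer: -6987854210436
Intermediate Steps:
D(H) = -H/2
x = -14 (x = (-0/(-2) - 6) - 8 = (-0*(-1)/2 - 6) - 8 = (-½*0 - 6) - 8 = (0 - 6) - 8 = -6 - 8 = -14)
z(r, F) = -151 + 14*r (z(r, F) = 3 - (-14)*(-11 + r) = 3 - (154 - 14*r) = 3 + (-154 + 14*r) = -151 + 14*r)
(3102557 + 2951370)*(-1184063 + z(2139, 1291)) = (3102557 + 2951370)*(-1184063 + (-151 + 14*2139)) = 6053927*(-1184063 + (-151 + 29946)) = 6053927*(-1184063 + 29795) = 6053927*(-1154268) = -6987854210436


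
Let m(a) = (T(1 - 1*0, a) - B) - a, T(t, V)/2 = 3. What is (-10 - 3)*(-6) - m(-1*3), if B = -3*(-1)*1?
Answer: 72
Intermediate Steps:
B = 3 (B = 3*1 = 3)
T(t, V) = 6 (T(t, V) = 2*3 = 6)
m(a) = 3 - a (m(a) = (6 - 1*3) - a = (6 - 3) - a = 3 - a)
(-10 - 3)*(-6) - m(-1*3) = (-10 - 3)*(-6) - (3 - (-1)*3) = -13*(-6) - (3 - 1*(-3)) = 78 - (3 + 3) = 78 - 1*6 = 78 - 6 = 72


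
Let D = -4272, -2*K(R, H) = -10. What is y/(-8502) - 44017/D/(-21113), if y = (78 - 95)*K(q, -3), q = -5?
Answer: 1215386671/127805940912 ≈ 0.0095096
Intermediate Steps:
K(R, H) = 5 (K(R, H) = -1/2*(-10) = 5)
y = -85 (y = (78 - 95)*5 = -17*5 = -85)
y/(-8502) - 44017/D/(-21113) = -85/(-8502) - 44017/(-4272)/(-21113) = -85*(-1/8502) - 44017*(-1/4272)*(-1/21113) = 85/8502 + (44017/4272)*(-1/21113) = 85/8502 - 44017/90194736 = 1215386671/127805940912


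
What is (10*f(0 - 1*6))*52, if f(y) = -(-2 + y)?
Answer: 4160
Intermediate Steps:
f(y) = 2 - y
(10*f(0 - 1*6))*52 = (10*(2 - (0 - 1*6)))*52 = (10*(2 - (0 - 6)))*52 = (10*(2 - 1*(-6)))*52 = (10*(2 + 6))*52 = (10*8)*52 = 80*52 = 4160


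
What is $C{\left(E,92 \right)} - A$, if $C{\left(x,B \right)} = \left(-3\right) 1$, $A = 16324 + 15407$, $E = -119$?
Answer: $-31734$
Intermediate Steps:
$A = 31731$
$C{\left(x,B \right)} = -3$
$C{\left(E,92 \right)} - A = -3 - 31731 = -31734$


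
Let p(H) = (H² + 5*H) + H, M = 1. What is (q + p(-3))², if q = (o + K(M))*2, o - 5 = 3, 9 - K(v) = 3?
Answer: 361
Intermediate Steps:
p(H) = H² + 6*H
K(v) = 6 (K(v) = 9 - 1*3 = 9 - 3 = 6)
o = 8 (o = 5 + 3 = 8)
q = 28 (q = (8 + 6)*2 = 14*2 = 28)
(q + p(-3))² = (28 - 3*(6 - 3))² = (28 - 3*3)² = (28 - 9)² = 19² = 361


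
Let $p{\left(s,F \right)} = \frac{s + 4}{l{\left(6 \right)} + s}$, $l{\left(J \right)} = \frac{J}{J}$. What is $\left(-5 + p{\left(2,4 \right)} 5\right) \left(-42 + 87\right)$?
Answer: $225$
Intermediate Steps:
$l{\left(J \right)} = 1$
$p{\left(s,F \right)} = \frac{4 + s}{1 + s}$ ($p{\left(s,F \right)} = \frac{s + 4}{1 + s} = \frac{4 + s}{1 + s}$)
$\left(-5 + p{\left(2,4 \right)} 5\right) \left(-42 + 87\right) = \left(-5 + \frac{4 + 2}{1 + 2} \cdot 5\right) \left(-42 + 87\right) = \left(-5 + \frac{1}{3} \cdot 6 \cdot 5\right) 45 = \left(-5 + 2 \cdot 5\right) 45 = \left(-5 + 10\right) 45 = 5 \cdot 45 = 225$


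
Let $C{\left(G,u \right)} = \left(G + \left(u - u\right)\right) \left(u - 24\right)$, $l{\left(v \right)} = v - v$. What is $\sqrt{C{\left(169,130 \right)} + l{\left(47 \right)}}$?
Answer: $13 \sqrt{106} \approx 133.84$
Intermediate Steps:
$l{\left(v \right)} = 0$
$C{\left(G,u \right)} = G \left(-24 + u\right)$ ($C{\left(G,u \right)} = \left(G + 0\right) \left(-24 + u\right) = G \left(-24 + u\right)$)
$\sqrt{C{\left(169,130 \right)} + l{\left(47 \right)}} = \sqrt{169 \left(-24 + 130\right) + 0} = \sqrt{169 \cdot 106 + 0} = \sqrt{17914 + 0} = \sqrt{17914} = 13 \sqrt{106}$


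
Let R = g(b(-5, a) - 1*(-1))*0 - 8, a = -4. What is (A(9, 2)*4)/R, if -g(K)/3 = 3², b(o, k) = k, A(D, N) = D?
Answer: -9/2 ≈ -4.5000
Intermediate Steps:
g(K) = -27 (g(K) = -3*3² = -3*9 = -27)
R = -8 (R = -27*0 - 8 = 0 - 8 = -8)
(A(9, 2)*4)/R = (9*4)/(-8) = 36*(-⅛) = -9/2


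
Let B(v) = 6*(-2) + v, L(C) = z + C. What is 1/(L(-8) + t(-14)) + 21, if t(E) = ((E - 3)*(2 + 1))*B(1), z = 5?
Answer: 11719/558 ≈ 21.002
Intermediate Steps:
L(C) = 5 + C
B(v) = -12 + v
t(E) = 99 - 33*E (t(E) = ((E - 3)*(2 + 1))*(-12 + 1) = ((-3 + E)*3)*(-11) = (-9 + 3*E)*(-11) = 99 - 33*E)
1/(L(-8) + t(-14)) + 21 = 1/((5 - 8) + (99 - 33*(-14))) + 21 = 1/(-3 + (99 + 462)) + 21 = 1/(-3 + 561) + 21 = 1/558 + 21 = 11719/558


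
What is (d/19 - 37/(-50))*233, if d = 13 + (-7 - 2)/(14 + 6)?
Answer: 620013/1900 ≈ 326.32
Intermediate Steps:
d = 251/20 (d = 13 - 9/20 = 251/20 ≈ 12.550)
(d/19 - 37/(-50))*233 = ((251/20)/19 - 37/(-50))*233 = ((251/20)*(1/19) - 37*(-1/50))*233 = (251/380 + 37/50)*233 = (2661/1900)*233 = 620013/1900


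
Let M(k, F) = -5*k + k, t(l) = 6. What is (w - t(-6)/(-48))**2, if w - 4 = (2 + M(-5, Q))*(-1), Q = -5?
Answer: 20449/64 ≈ 319.52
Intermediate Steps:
M(k, F) = -4*k
w = -18 (w = 4 + (2 - 4*(-5))*(-1) = 4 + (2 + 20)*(-1) = 4 + 22*(-1) = 4 - 22 = -18)
(w - t(-6)/(-48))**2 = (-18 - 6/(-48))**2 = (-18 - 6*(-1)/48)**2 = (-18 - 1*(-1/8))**2 = (-18 + 1/8)**2 = (-143/8)**2 = 20449/64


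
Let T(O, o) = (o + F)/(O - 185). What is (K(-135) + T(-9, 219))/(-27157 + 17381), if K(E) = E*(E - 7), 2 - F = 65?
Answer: -464853/237068 ≈ -1.9608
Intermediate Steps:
F = -63 (F = 2 - 1*65 = 2 - 65 = -63)
T(O, o) = (-63 + o)/(-185 + O) (T(O, o) = (o - 63)/(O - 185) = (-63 + o)/(-185 + O))
K(E) = E*(-7 + E)
(K(-135) + T(-9, 219))/(-27157 + 17381) = (-135*(-7 - 135) + (-63 + 219)/(-185 - 9))/(-27157 + 17381) = (-135*(-142) + 156/(-194))/(-9776) = (19170 - 1/194*156)*(-1/9776) = (19170 - 78/97)*(-1/9776) = (1859412/97)*(-1/9776) = -464853/237068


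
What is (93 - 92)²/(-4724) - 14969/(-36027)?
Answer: 70677529/170191548 ≈ 0.41528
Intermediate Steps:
(93 - 92)²/(-4724) - 14969/(-36027) = 1²*(-1/4724) - 14969*(-1/36027) = 1*(-1/4724) + 14969/36027 = -1/4724 + 14969/36027 = 70677529/170191548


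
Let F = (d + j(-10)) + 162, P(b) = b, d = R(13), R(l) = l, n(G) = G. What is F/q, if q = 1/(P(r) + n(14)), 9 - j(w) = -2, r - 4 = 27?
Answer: 8370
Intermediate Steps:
r = 31 (r = 4 + 27 = 31)
j(w) = 11 (j(w) = 9 - 1*(-2) = 9 + 2 = 11)
d = 13
q = 1/45 (q = 1/(31 + 14) = 1/45 ≈ 0.022222)
F = 186 (F = (13 + 11) + 162 = 24 + 162 = 186)
F/q = 186/(1/45) = 186*45 = 8370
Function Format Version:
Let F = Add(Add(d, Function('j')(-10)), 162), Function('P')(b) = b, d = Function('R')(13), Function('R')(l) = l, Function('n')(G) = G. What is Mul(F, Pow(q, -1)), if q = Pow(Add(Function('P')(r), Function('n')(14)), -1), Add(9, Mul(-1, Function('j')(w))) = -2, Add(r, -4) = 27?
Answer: 8370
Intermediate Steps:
r = 31 (r = Add(4, 27) = 31)
Function('j')(w) = 11 (Function('j')(w) = Add(9, Mul(-1, -2)) = Add(9, 2) = 11)
d = 13
q = Rational(1, 45) (q = Pow(Add(31, 14), -1) = Pow(45, -1) = Rational(1, 45) ≈ 0.022222)
F = 186 (F = Add(Add(13, 11), 162) = Add(24, 162) = 186)
Mul(F, Pow(q, -1)) = Mul(186, Pow(Rational(1, 45), -1)) = Mul(186, 45) = 8370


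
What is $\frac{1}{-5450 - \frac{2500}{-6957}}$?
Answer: $- \frac{6957}{37913150} \approx -0.0001835$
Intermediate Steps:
$\frac{1}{-5450 - \frac{2500}{-6957}} = \frac{1}{-5450 - - \frac{2500}{6957}} = \frac{1}{-5450 + \frac{2500}{6957}} = \frac{1}{- \frac{37913150}{6957}} = - \frac{6957}{37913150}$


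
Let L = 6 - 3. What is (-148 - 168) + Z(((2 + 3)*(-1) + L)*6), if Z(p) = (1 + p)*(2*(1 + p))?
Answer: -74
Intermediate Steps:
L = 3
Z(p) = (1 + p)*(2 + 2*p)
(-148 - 168) + Z(((2 + 3)*(-1) + L)*6) = (-148 - 168) + (2 + 2*(((2 + 3)*(-1) + 3)*6)² + 4*(((2 + 3)*(-1) + 3)*6)) = -316 + (2 + 2*((5*(-1) + 3)*6)² + 4*((5*(-1) + 3)*6)) = -316 + (2 + 2*((-5 + 3)*6)² + 4*((-5 + 3)*6)) = -316 + (2 + 2*(-2*6)² + 4*(-2*6)) = -316 + (2 + 2*(-12)² + 4*(-12)) = -316 + (2 + 2*144 - 48) = -316 + (2 + 288 - 48) = -316 + 242 = -74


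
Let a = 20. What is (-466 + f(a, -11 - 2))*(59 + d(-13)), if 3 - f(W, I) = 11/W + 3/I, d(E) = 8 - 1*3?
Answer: -1927408/65 ≈ -29652.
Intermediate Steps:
d(E) = 5 (d(E) = 8 - 3 = 5)
f(W, I) = 3 - 11/W - 3/I (f(W, I) = 3 - (11/W + 3/I) = 3 - (3/I + 11/W) = 3 + (-11/W - 3/I) = 3 - 11/W - 3/I)
(-466 + f(a, -11 - 2))*(59 + d(-13)) = (-466 + (3 - 11/20 - 3/(-11 - 2)))*(59 + 5) = (-466 + (3 - 11*1/20 - 3/(-13)))*64 = (-466 + (3 - 11/20 - 3*(-1/13)))*64 = (-466 + (3 - 11/20 + 3/13))*64 = (-466 + 697/260)*64 = -120463/260*64 = -1927408/65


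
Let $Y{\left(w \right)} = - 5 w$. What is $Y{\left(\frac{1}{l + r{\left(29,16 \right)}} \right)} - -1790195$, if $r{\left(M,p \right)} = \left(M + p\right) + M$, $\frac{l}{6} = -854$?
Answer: $\frac{1808096951}{1010} \approx 1.7902 \cdot 10^{6}$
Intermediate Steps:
$l = -5124$ ($l = 6 \left(-854\right) = -5124$)
$r{\left(M,p \right)} = p + 2 M$
$Y{\left(\frac{1}{l + r{\left(29,16 \right)}} \right)} - -1790195 = - \frac{5}{-5124 + \left(16 + 2 \cdot 29\right)} - -1790195 = - \frac{5}{-5124 + \left(16 + 58\right)} + 1790195 = - \frac{5}{-5124 + 74} + 1790195 = - \frac{5}{-5050} + 1790195 = \left(-5\right) \left(- \frac{1}{5050}\right) + 1790195 = \frac{1}{1010} + 1790195 = \frac{1808096951}{1010}$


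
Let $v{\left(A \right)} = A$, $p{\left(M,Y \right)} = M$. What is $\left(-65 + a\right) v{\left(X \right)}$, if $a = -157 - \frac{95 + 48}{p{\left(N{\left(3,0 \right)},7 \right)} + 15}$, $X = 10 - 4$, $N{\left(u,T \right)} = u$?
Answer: $- \frac{4139}{3} \approx -1379.7$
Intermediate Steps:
$X = 6$ ($X = 10 - 4 = 6$)
$a = - \frac{2969}{18}$ ($a = -157 - \frac{95 + 48}{3 + 15} = -157 - \frac{143}{18} = - \frac{2969}{18} \approx -164.94$)
$\left(-65 + a\right) v{\left(X \right)} = \left(-65 - \frac{2969}{18}\right) 6 = \left(- \frac{4139}{18}\right) 6 = - \frac{4139}{3}$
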